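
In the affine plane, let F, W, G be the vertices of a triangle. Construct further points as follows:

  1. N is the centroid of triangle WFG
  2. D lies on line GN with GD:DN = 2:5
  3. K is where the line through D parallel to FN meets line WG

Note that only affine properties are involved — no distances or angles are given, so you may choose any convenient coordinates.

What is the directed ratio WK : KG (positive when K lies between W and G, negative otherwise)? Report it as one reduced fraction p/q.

WK:KG = 6

Set F = (0, 0), W = (1, 0), G = (0, 1); any affine frame gives the same invariant.
1. N is the centroid of triangle WFG ⇒ N = (1/3, 1/3)
2. D lies on line GN with GD:DN = 2:5 ⇒ D = (2/21, 17/21)
3. K is where the line through D parallel to FN meets line WG ⇒ K = (1/7, 6/7)
K = W + t·(G−W) with t = 6/7, so WK:KG = t:(1−t) = 6/7:1/7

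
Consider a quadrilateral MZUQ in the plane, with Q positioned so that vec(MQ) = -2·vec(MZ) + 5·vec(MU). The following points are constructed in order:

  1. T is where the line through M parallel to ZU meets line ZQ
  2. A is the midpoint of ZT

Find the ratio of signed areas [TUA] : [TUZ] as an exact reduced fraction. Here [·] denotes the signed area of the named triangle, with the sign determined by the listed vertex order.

[TUA]:[TUZ] = 1/2

Set M = (0, 0), Z = (1, 0), U = (0, 1), Q = (-2, 5); any affine frame gives the same invariant.
1. T is where the line through M parallel to ZU meets line ZQ ⇒ T = (5/2, -5/2)
2. A is the midpoint of ZT ⇒ A = (7/4, -5/4)
2·[TUA] = -1/2, 2·[TUZ] = -1
[TUA]:[TUZ] = -1/2:-1 = 1/2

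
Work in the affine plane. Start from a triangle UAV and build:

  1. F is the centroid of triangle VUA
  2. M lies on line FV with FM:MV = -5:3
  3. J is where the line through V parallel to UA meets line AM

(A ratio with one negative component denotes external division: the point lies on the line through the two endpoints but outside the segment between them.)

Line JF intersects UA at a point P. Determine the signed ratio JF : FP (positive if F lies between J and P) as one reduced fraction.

JF:FP = 2

Choose coordinates U = (0, 0), A = (1, 0), V = (0, 1).
1. F is the centroid of triangle VUA ⇒ F = (1/3, 1/3)
2. M lies on line FV with FM:MV = -5:3 ⇒ M = (-1/2, 2)
3. J is where the line through V parallel to UA meets line AM ⇒ J = (1/4, 1)
line JF meets UA at P = (3/8, 0)
F = J + t·(P−J) with t = 2/3, so JF:FP = 2/3:1/3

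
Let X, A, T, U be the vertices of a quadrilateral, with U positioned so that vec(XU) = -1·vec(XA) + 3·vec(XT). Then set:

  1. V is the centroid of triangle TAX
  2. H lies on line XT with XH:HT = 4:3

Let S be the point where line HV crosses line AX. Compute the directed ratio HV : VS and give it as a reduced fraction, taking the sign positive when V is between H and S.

Work in coordinates with X = (0, 0), A = (1, 0), T = (0, 1), U = (-1, 3).
1. V is the centroid of triangle TAX ⇒ V = (1/3, 1/3)
2. H lies on line XT with XH:HT = 4:3 ⇒ H = (0, 4/7)
line HV meets AX at S = (4/5, 0)
V = H + t·(S−H) with t = 5/12, so HV:VS = 5/12:7/12

HV:VS = 5/7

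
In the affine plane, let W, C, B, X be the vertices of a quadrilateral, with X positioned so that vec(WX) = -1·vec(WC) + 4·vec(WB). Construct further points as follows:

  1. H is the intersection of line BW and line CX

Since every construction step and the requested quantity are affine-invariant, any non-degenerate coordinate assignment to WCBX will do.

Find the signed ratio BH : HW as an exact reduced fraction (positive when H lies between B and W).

Choose coordinates W = (0, 0), C = (1, 0), B = (0, 1), X = (-1, 4).
1. H is the intersection of line BW and line CX ⇒ H = (0, 2)
H = B + t·(W−B) with t = -1, so BH:HW = t:(1−t) = -1:2

BH:HW = -1/2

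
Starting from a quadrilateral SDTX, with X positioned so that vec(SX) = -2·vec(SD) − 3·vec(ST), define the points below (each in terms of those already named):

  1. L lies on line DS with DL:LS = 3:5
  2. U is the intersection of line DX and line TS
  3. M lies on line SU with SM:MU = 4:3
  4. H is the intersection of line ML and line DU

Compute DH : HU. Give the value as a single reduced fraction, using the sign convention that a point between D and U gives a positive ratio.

Choose coordinates S = (0, 0), D = (1, 0), T = (0, 1), X = (-2, -3).
1. L lies on line DS with DL:LS = 3:5 ⇒ L = (5/8, 0)
2. U is the intersection of line DX and line TS ⇒ U = (0, -1)
3. M lies on line SU with SM:MU = 4:3 ⇒ M = (0, -4/7)
4. H is the intersection of line ML and line DU ⇒ H = (5, 4)
H = D + t·(U−D) with t = -4, so DH:HU = t:(1−t) = -4:5

DH:HU = -4/5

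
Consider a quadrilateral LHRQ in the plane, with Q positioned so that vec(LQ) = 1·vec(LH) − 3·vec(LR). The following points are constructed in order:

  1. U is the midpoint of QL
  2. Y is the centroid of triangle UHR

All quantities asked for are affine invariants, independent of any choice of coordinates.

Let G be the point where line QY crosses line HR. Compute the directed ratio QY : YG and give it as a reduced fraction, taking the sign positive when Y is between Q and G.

Set L = (0, 0), H = (1, 0), R = (0, 1), Q = (1, -3); any affine frame gives the same invariant.
1. U is the midpoint of QL ⇒ U = (1/2, -3/2)
2. Y is the centroid of triangle UHR ⇒ Y = (1/2, -1/6)
line QY meets HR at G = (5/14, 9/14)
Y = Q + t·(G−Q) with t = 7/9, so QY:YG = 7/9:2/9

QY:YG = 7/2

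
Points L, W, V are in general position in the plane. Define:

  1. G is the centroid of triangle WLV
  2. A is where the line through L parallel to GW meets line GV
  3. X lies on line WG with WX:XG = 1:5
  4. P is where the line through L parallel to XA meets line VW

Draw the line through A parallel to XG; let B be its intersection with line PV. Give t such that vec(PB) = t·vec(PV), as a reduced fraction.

Set L = (0, 0), W = (1, 0), V = (0, 1); any affine frame gives the same invariant.
1. G is the centroid of triangle WLV ⇒ G = (1/3, 1/3)
2. A is where the line through L parallel to GW meets line GV ⇒ A = (2/3, -1/3)
3. X lies on line WG with WX:XG = 1:5 ⇒ X = (8/9, 1/18)
4. P is where the line through L parallel to XA meets line VW ⇒ P = (4/11, 7/11)
through A parallel to XG: direction (-5/9, 5/18); meets PV at B = (2, -1)
B = P + t·(V−P) with t = -9/2

t = -9/2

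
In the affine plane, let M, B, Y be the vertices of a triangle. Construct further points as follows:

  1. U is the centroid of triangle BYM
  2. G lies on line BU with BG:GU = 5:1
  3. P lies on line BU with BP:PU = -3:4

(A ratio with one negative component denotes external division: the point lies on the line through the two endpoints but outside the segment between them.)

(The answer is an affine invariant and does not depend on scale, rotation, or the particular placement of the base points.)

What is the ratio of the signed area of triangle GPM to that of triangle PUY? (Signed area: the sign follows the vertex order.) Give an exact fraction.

[GPM]:[PUY] = 23/24

Set M = (0, 0), B = (1, 0), Y = (0, 1); any affine frame gives the same invariant.
1. U is the centroid of triangle BYM ⇒ U = (1/3, 1/3)
2. G lies on line BU with BG:GU = 5:1 ⇒ G = (4/9, 5/18)
3. P lies on line BU with BP:PU = -3:4 ⇒ P = (3, -1)
2·[GPM] = -23/18, 2·[PUY] = -4/3
[GPM]:[PUY] = -23/18:-4/3 = 23/24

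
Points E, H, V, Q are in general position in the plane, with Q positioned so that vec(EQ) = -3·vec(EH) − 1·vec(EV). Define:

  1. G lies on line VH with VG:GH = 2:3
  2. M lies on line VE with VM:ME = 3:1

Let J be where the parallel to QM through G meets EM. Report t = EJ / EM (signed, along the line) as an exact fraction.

t = 26/15

Choose coordinates E = (0, 0), H = (1, 0), V = (0, 1), Q = (-3, -1).
1. G lies on line VH with VG:GH = 2:3 ⇒ G = (2/5, 3/5)
2. M lies on line VE with VM:ME = 3:1 ⇒ M = (0, 1/4)
through G parallel to QM: direction (3, 5/4); meets EM at J = (0, 13/30)
J = E + t·(M−E) with t = 26/15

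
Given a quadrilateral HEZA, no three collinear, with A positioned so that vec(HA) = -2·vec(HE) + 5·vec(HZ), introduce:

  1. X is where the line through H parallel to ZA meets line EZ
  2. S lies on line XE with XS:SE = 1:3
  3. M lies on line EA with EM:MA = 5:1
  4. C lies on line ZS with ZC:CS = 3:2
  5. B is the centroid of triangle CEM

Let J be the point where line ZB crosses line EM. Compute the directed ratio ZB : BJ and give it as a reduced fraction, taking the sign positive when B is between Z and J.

Work in coordinates with H = (0, 0), E = (1, 0), Z = (0, 1), A = (-2, 5).
1. X is where the line through H parallel to ZA meets line EZ ⇒ X = (-1, 2)
2. S lies on line XE with XS:SE = 1:3 ⇒ S = (-1/2, 3/2)
3. M lies on line EA with EM:MA = 5:1 ⇒ M = (-3/2, 25/6)
4. C lies on line ZS with ZC:CS = 3:2 ⇒ C = (-3/10, 13/10)
5. B is the centroid of triangle CEM ⇒ B = (-4/15, 82/45)
line ZB meets EM at J = (-8/17, 125/51)
B = Z + t·(J−Z) with t = 17/30, so ZB:BJ = 17/30:13/30

ZB:BJ = 17/13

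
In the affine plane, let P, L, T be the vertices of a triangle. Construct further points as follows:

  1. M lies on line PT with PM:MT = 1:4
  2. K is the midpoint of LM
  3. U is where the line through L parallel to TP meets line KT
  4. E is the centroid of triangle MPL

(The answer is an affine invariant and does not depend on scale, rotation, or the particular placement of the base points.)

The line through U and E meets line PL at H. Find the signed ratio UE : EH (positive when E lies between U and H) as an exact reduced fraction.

UE:EH = -13

Assign P = (0, 0), L = (1, 0), T = (0, 1) — the answer is frame-independent, so this choice is without loss of generality.
1. M lies on line PT with PM:MT = 1:4 ⇒ M = (0, 1/5)
2. K is the midpoint of LM ⇒ K = (1/2, 1/10)
3. U is where the line through L parallel to TP meets line KT ⇒ U = (1, -4/5)
4. E is the centroid of triangle MPL ⇒ E = (1/3, 1/15)
line UE meets PL at H = (5/13, 0)
E = U + t·(H−U) with t = 13/12, so UE:EH = 13/12:-1/12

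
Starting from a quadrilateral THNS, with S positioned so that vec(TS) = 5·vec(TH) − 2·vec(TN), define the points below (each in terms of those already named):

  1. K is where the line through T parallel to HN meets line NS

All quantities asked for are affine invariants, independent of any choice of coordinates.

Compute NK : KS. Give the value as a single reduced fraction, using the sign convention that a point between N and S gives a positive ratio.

Work in coordinates with T = (0, 0), H = (1, 0), N = (0, 1), S = (5, -2).
1. K is where the line through T parallel to HN meets line NS ⇒ K = (-5/2, 5/2)
K = N + t·(S−N) with t = -1/2, so NK:KS = t:(1−t) = -1/2:3/2

NK:KS = -1/3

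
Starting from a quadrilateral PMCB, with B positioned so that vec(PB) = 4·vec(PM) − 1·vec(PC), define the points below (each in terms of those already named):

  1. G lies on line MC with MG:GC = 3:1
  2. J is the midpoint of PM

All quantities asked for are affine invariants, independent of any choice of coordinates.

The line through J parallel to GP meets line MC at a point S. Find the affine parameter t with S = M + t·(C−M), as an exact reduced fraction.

t = 3/8

Choose coordinates P = (0, 0), M = (1, 0), C = (0, 1), B = (4, -1).
1. G lies on line MC with MG:GC = 3:1 ⇒ G = (1/4, 3/4)
2. J is the midpoint of PM ⇒ J = (1/2, 0)
through J parallel to GP: direction (-1/4, -3/4); meets MC at S = (5/8, 3/8)
S = M + t·(C−M) with t = 3/8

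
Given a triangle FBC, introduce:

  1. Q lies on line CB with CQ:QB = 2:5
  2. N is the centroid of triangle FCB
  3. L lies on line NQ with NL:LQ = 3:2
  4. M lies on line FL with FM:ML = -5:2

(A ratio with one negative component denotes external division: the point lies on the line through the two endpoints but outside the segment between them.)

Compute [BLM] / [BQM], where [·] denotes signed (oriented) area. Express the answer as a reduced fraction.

[BLM]:[BQM] = 59/50

Set F = (0, 0), B = (1, 0), C = (0, 1); any affine frame gives the same invariant.
1. Q lies on line CB with CQ:QB = 2:5 ⇒ Q = (2/7, 5/7)
2. N is the centroid of triangle FCB ⇒ N = (1/3, 1/3)
3. L lies on line NQ with NL:LQ = 3:2 ⇒ L = (32/105, 59/105)
4. M lies on line FL with FM:ML = -5:2 ⇒ M = (32/63, 59/63)
2·[BLM] = -118/315, 2·[BQM] = -20/63
[BLM]:[BQM] = -118/315:-20/63 = 59/50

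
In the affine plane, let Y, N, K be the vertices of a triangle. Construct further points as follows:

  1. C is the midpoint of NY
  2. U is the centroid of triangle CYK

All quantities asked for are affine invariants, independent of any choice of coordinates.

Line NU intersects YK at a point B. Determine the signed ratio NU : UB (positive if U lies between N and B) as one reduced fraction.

Work in coordinates with Y = (0, 0), N = (1, 0), K = (0, 1).
1. C is the midpoint of NY ⇒ C = (1/2, 0)
2. U is the centroid of triangle CYK ⇒ U = (1/6, 1/3)
line NU meets YK at B = (0, 2/5)
U = N + t·(B−N) with t = 5/6, so NU:UB = 5/6:1/6

NU:UB = 5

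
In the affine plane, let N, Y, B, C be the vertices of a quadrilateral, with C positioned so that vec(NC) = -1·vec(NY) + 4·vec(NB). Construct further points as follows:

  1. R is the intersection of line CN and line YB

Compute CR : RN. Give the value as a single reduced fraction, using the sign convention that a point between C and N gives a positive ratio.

CR:RN = 2

Choose coordinates N = (0, 0), Y = (1, 0), B = (0, 1), C = (-1, 4).
1. R is the intersection of line CN and line YB ⇒ R = (-1/3, 4/3)
R = C + t·(N−C) with t = 2/3, so CR:RN = t:(1−t) = 2/3:1/3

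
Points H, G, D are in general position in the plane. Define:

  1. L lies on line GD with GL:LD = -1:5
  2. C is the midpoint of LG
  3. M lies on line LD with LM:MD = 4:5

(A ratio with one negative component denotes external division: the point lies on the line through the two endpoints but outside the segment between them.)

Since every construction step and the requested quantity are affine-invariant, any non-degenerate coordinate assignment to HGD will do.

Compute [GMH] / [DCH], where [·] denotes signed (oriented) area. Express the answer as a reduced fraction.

[GMH]:[DCH] = -22/81

Set H = (0, 0), G = (1, 0), D = (0, 1); any affine frame gives the same invariant.
1. L lies on line GD with GL:LD = -1:5 ⇒ L = (5/4, -1/4)
2. C is the midpoint of LG ⇒ C = (9/8, -1/8)
3. M lies on line LD with LM:MD = 4:5 ⇒ M = (25/36, 11/36)
2·[GMH] = 11/36, 2·[DCH] = -9/8
[GMH]:[DCH] = 11/36:-9/8 = -22/81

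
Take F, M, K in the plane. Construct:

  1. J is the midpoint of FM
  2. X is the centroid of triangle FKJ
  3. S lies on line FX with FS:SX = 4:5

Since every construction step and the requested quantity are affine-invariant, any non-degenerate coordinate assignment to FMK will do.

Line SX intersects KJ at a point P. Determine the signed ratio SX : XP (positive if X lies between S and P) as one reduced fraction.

SX:XP = 10/9

Work in coordinates with F = (0, 0), M = (1, 0), K = (0, 1).
1. J is the midpoint of FM ⇒ J = (1/2, 0)
2. X is the centroid of triangle FKJ ⇒ X = (1/6, 1/3)
3. S lies on line FX with FS:SX = 4:5 ⇒ S = (2/27, 4/27)
line SX meets KJ at P = (1/4, 1/2)
X = S + t·(P−S) with t = 10/19, so SX:XP = 10/19:9/19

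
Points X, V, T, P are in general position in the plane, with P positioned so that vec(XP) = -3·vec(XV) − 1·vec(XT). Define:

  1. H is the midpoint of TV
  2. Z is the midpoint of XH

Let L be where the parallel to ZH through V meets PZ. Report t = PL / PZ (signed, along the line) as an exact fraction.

Assign X = (0, 0), V = (1, 0), T = (0, 1), P = (-3, -1) — the answer is frame-independent, so this choice is without loss of generality.
1. H is the midpoint of TV ⇒ H = (1/2, 1/2)
2. Z is the midpoint of XH ⇒ Z = (1/4, 1/4)
through V parallel to ZH: direction (1/4, 1/4); meets PZ at L = (15/8, 7/8)
L = P + t·(Z−P) with t = 3/2

t = 3/2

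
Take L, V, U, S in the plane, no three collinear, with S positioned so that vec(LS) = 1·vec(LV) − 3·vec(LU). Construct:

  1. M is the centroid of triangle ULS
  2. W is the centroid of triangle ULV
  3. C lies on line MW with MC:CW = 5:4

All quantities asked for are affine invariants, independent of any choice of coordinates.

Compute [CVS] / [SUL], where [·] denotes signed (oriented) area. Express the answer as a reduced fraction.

[CVS]:[SUL] = -2

Assign L = (0, 0), V = (1, 0), U = (0, 1), S = (1, -3) — the answer is frame-independent, so this choice is without loss of generality.
1. M is the centroid of triangle ULS ⇒ M = (1/3, -2/3)
2. W is the centroid of triangle ULV ⇒ W = (1/3, 1/3)
3. C lies on line MW with MC:CW = 5:4 ⇒ C = (1/3, -1/9)
2·[CVS] = -2, 2·[SUL] = 1
[CVS]:[SUL] = -2:1 = -2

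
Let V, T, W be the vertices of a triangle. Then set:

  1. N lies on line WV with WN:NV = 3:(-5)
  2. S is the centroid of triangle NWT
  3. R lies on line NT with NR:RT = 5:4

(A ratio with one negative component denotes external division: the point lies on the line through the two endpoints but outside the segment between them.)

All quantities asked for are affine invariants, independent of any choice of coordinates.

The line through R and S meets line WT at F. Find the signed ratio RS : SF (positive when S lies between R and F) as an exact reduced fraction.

RS:SF = 1/3

Set V = (0, 0), T = (1, 0), W = (0, 1); any affine frame gives the same invariant.
1. N lies on line WV with WN:NV = 3:(-5) ⇒ N = (0, 5/2)
2. S is the centroid of triangle NWT ⇒ S = (1/3, 7/6)
3. R lies on line NT with NR:RT = 5:4 ⇒ R = (5/9, 10/9)
line RS meets WT at F = (-1/3, 4/3)
S = R + t·(F−R) with t = 1/4, so RS:SF = 1/4:3/4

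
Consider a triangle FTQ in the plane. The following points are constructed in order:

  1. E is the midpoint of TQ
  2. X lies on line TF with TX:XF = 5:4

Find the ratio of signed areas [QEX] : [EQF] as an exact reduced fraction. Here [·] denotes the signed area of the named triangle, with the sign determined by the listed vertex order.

[QEX]:[EQF] = -5/9

Choose coordinates F = (0, 0), T = (1, 0), Q = (0, 1).
1. E is the midpoint of TQ ⇒ E = (1/2, 1/2)
2. X lies on line TF with TX:XF = 5:4 ⇒ X = (4/9, 0)
2·[QEX] = -5/18, 2·[EQF] = 1/2
[QEX]:[EQF] = -5/18:1/2 = -5/9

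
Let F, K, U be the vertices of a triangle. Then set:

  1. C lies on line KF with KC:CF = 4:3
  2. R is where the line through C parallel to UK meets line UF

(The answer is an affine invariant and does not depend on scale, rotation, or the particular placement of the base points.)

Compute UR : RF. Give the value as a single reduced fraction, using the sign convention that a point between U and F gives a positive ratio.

UR:RF = 4/3

Assign F = (0, 0), K = (1, 0), U = (0, 1) — the answer is frame-independent, so this choice is without loss of generality.
1. C lies on line KF with KC:CF = 4:3 ⇒ C = (3/7, 0)
2. R is where the line through C parallel to UK meets line UF ⇒ R = (0, 3/7)
R = U + t·(F−U) with t = 4/7, so UR:RF = t:(1−t) = 4/7:3/7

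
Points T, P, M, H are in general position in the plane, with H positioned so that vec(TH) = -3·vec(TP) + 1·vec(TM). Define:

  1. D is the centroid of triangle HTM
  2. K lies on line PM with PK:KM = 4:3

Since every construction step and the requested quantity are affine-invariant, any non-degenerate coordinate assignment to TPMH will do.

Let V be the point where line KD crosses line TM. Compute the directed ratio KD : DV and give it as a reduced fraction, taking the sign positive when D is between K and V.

Set T = (0, 0), P = (1, 0), M = (0, 1), H = (-3, 1); any affine frame gives the same invariant.
1. D is the centroid of triangle HTM ⇒ D = (-1, 2/3)
2. K lies on line PM with PK:KM = 4:3 ⇒ K = (3/7, 4/7)
line KD meets TM at V = (0, 3/5)
D = K + t·(V−K) with t = 10/3, so KD:DV = 10/3:-7/3

KD:DV = -10/7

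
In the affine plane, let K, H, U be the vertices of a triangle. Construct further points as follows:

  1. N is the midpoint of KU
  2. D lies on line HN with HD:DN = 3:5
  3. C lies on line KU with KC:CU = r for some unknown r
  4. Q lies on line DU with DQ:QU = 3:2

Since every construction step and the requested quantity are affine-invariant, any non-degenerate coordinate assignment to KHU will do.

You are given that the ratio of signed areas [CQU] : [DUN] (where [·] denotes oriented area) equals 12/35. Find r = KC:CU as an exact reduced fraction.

r = 4/3

Choose coordinates K = (0, 0), H = (1, 0), U = (0, 1).
1. N is the midpoint of KU ⇒ N = (0, 1/2)
2. D lies on line HN with HD:DN = 3:5 ⇒ D = (5/8, 3/16)
3. With KC:CU = r, write λ = r/(r+1) so C = K + λ·(U−K); C is affine-linear in λ
4. Q lies on line DU with DQ:QU = 3:2 ⇒ Q = (1/4, 27/40)
Every point depending on C is an affine combination of C and λ-independent points, so each such coordinate is linear in λ; the λ² term in each signed area is a multiple of (U−K)×(U−K) = 0, so 2·[CQU] and 2·[DUN] are each linear in λ. Evaluating at λ=0 and λ=1:
  2·[CQU] = -1/4·λ + 1/4,   2·[DUN] = 5/16
So [CQU]:[DUN] = (-1/4·λ + 1/4) / (5/16). Setting this equal to 12/35:
  -1/4·λ + 1/4 = 12/35·(5/16)  ⇒  λ = 4/7
Then r = λ/(1−λ) = (4/7)/(3/7) = 4/3. Check: with r = 4/3, C = (0, 4/7) and [CQU]:[DUN] = 12/35 as required.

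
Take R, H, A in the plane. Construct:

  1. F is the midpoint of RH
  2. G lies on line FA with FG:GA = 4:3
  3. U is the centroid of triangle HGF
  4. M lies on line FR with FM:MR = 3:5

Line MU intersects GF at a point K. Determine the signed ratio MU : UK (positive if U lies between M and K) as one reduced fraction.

Assign R = (0, 0), H = (1, 0), A = (0, 1) — the answer is frame-independent, so this choice is without loss of generality.
1. F is the midpoint of RH ⇒ F = (1/2, 0)
2. G lies on line FA with FG:GA = 4:3 ⇒ G = (3/14, 4/7)
3. U is the centroid of triangle HGF ⇒ U = (4/7, 4/21)
4. M lies on line FR with FM:MR = 3:5 ⇒ M = (5/16, 0)
line MU meets GF at K = (107/238, 12/119)
U = M + t·(K−M) with t = 17/9, so MU:UK = 17/9:-8/9

MU:UK = -17/8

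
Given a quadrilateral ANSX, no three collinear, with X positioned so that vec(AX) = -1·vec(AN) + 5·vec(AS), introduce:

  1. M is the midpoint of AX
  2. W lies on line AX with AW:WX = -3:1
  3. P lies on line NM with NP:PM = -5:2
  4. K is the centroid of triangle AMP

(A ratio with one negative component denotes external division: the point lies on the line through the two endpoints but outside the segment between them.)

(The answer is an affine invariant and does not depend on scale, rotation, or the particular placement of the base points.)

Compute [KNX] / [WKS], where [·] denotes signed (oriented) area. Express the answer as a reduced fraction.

[KNX]:[WKS] = 14/9

Work in coordinates with A = (0, 0), N = (1, 0), S = (0, 1), X = (-1, 5).
1. M is the midpoint of AX ⇒ M = (-1/2, 5/2)
2. W lies on line AX with AW:WX = -3:1 ⇒ W = (-3/2, 15/2)
3. P lies on line NM with NP:PM = -5:2 ⇒ P = (-3/2, 25/6)
4. K is the centroid of triangle AMP ⇒ K = (-2/3, 20/9)
2·[KNX] = 35/9, 2·[WKS] = 5/2
[KNX]:[WKS] = 35/9:5/2 = 14/9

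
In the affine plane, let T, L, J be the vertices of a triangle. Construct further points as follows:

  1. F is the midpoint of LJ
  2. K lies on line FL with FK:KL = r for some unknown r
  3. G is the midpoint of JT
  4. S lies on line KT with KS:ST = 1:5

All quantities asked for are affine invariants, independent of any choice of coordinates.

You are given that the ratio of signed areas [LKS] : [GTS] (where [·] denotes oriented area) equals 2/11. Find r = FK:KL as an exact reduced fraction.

Assign T = (0, 0), L = (1, 0), J = (0, 1) — the answer is frame-independent, so this choice is without loss of generality.
1. F is the midpoint of LJ ⇒ F = (1/2, 1/2)
2. With FK:KL = r, write λ = r/(r+1) so K = F + λ·(L−F); K is affine-linear in λ
3. G is the midpoint of JT ⇒ G = (0, 1/2)
4. S lies on line KT with KS:ST = 1:5 ⇒ S is an affine combination of earlier points and hence also affine-linear in λ
Every point depending on K is an affine combination of K and λ-independent points, so each such coordinate is linear in λ; the λ² term in each signed area is a multiple of (L−F)×(L−F) = 0, so 2·[LKS] and 2·[GTS] are each linear in λ. Evaluating at λ=0 and λ=1:
  2·[LKS] = -1/12·λ + 1/12,   2·[GTS] = 5/24·λ + 5/24
So [LKS]:[GTS] = (-1/12·λ + 1/12) / (5/24·λ + 5/24). Setting this equal to 2/11:
  -1/12·λ + 1/12 = 2/11·(5/24·λ + 5/24)  ⇒  λ = 3/8
Then r = λ/(1−λ) = (3/8)/(5/8) = 3/5. Check: with r = 3/5, K = (11/16, 5/16) and [LKS]:[GTS] = 2/11 as required.

r = 3/5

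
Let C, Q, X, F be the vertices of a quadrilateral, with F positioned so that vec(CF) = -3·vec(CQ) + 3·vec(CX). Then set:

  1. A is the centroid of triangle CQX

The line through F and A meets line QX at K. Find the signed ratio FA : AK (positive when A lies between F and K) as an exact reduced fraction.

FA:AK = 2

Set C = (0, 0), Q = (1, 0), X = (0, 1), F = (-3, 3); any affine frame gives the same invariant.
1. A is the centroid of triangle CQX ⇒ A = (1/3, 1/3)
line FA meets QX at K = (2, -1)
A = F + t·(K−F) with t = 2/3, so FA:AK = 2/3:1/3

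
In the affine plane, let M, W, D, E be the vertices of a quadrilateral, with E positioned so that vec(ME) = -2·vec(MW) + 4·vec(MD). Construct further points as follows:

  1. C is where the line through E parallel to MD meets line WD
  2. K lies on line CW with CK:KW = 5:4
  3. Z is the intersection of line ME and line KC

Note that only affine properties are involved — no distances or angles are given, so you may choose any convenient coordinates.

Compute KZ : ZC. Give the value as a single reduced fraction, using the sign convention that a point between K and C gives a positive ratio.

Assign M = (0, 0), W = (1, 0), D = (0, 1), E = (-2, 4) — the answer is frame-independent, so this choice is without loss of generality.
1. C is where the line through E parallel to MD meets line WD ⇒ C = (-2, 3)
2. K lies on line CW with CK:KW = 5:4 ⇒ K = (-1/3, 4/3)
3. Z is the intersection of line ME and line KC ⇒ Z = (-1, 2)
Z = K + t·(C−K) with t = 2/5, so KZ:ZC = t:(1−t) = 2/5:3/5

KZ:ZC = 2/3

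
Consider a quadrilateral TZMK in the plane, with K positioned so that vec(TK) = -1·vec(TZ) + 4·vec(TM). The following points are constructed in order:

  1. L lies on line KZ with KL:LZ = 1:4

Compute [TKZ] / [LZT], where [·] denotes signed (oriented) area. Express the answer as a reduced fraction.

Assign T = (0, 0), Z = (1, 0), M = (0, 1), K = (-1, 4) — the answer is frame-independent, so this choice is without loss of generality.
1. L lies on line KZ with KL:LZ = 1:4 ⇒ L = (-3/5, 16/5)
2·[TKZ] = -4, 2·[LZT] = -16/5
[TKZ]:[LZT] = -4:-16/5 = 5/4

[TKZ]:[LZT] = 5/4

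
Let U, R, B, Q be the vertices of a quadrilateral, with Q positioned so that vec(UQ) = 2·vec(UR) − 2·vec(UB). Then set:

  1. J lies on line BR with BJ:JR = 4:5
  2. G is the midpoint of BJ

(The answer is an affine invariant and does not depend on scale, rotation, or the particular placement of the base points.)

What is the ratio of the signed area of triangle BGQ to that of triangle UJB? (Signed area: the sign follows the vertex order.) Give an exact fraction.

Assign U = (0, 0), R = (1, 0), B = (0, 1), Q = (2, -2) — the answer is frame-independent, so this choice is without loss of generality.
1. J lies on line BR with BJ:JR = 4:5 ⇒ J = (4/9, 5/9)
2. G is the midpoint of BJ ⇒ G = (2/9, 7/9)
2·[BGQ] = -2/9, 2·[UJB] = 4/9
[BGQ]:[UJB] = -2/9:4/9 = -1/2

[BGQ]:[UJB] = -1/2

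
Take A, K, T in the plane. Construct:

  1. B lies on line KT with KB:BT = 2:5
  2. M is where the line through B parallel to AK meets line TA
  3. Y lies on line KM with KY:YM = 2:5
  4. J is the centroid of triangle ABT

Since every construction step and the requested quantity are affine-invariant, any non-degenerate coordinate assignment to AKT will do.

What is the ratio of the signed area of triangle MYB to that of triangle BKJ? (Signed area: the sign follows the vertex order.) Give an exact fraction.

[MYB]:[BKJ] = -75/49

Choose coordinates A = (0, 0), K = (1, 0), T = (0, 1).
1. B lies on line KT with KB:BT = 2:5 ⇒ B = (5/7, 2/7)
2. M is where the line through B parallel to AK meets line TA ⇒ M = (0, 2/7)
3. Y lies on line KM with KY:YM = 2:5 ⇒ Y = (5/7, 4/49)
4. J is the centroid of triangle ABT ⇒ J = (5/21, 3/7)
2·[MYB] = 50/343, 2·[BKJ] = -2/21
[MYB]:[BKJ] = 50/343:-2/21 = -75/49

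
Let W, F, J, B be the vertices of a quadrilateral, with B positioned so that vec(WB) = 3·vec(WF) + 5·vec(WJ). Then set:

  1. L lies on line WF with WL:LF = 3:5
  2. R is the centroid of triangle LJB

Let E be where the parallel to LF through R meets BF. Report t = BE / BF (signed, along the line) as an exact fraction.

t = 3/5

Choose coordinates W = (0, 0), F = (1, 0), J = (0, 1), B = (3, 5).
1. L lies on line WF with WL:LF = 3:5 ⇒ L = (3/8, 0)
2. R is the centroid of triangle LJB ⇒ R = (9/8, 2)
through R parallel to LF: direction (5/8, 0); meets BF at E = (9/5, 2)
E = B + t·(F−B) with t = 3/5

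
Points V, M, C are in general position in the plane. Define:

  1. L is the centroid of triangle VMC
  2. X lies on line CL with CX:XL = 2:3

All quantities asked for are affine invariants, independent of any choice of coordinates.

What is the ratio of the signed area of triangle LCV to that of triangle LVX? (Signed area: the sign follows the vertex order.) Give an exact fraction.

[LCV]:[LVX] = -5/3

Set V = (0, 0), M = (1, 0), C = (0, 1); any affine frame gives the same invariant.
1. L is the centroid of triangle VMC ⇒ L = (1/3, 1/3)
2. X lies on line CL with CX:XL = 2:3 ⇒ X = (2/15, 11/15)
2·[LCV] = 1/3, 2·[LVX] = -1/5
[LCV]:[LVX] = 1/3:-1/5 = -5/3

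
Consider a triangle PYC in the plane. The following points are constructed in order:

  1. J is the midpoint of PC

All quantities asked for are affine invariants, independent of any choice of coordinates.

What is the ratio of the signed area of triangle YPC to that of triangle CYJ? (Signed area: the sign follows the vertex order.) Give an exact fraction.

[YPC]:[CYJ] = 2

Assign P = (0, 0), Y = (1, 0), C = (0, 1) — the answer is frame-independent, so this choice is without loss of generality.
1. J is the midpoint of PC ⇒ J = (0, 1/2)
2·[YPC] = -1, 2·[CYJ] = -1/2
[YPC]:[CYJ] = -1:-1/2 = 2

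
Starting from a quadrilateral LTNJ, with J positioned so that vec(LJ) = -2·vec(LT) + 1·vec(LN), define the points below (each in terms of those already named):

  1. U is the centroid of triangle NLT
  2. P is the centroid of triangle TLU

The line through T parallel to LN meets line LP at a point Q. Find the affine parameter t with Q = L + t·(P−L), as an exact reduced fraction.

t = 9/4

Work in coordinates with L = (0, 0), T = (1, 0), N = (0, 1), J = (-2, 1).
1. U is the centroid of triangle NLT ⇒ U = (1/3, 1/3)
2. P is the centroid of triangle TLU ⇒ P = (4/9, 1/9)
through T parallel to LN: direction (0, 1); meets LP at Q = (1, 1/4)
Q = L + t·(P−L) with t = 9/4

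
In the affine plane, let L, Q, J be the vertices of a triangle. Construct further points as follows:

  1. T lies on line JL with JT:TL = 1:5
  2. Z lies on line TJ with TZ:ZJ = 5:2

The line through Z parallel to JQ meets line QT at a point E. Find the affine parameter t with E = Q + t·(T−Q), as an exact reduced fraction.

t = 2/7

Choose coordinates L = (0, 0), Q = (1, 0), J = (0, 1).
1. T lies on line JL with JT:TL = 1:5 ⇒ T = (0, 5/6)
2. Z lies on line TJ with TZ:ZJ = 5:2 ⇒ Z = (0, 20/21)
through Z parallel to JQ: direction (1, -1); meets QT at E = (5/7, 5/21)
E = Q + t·(T−Q) with t = 2/7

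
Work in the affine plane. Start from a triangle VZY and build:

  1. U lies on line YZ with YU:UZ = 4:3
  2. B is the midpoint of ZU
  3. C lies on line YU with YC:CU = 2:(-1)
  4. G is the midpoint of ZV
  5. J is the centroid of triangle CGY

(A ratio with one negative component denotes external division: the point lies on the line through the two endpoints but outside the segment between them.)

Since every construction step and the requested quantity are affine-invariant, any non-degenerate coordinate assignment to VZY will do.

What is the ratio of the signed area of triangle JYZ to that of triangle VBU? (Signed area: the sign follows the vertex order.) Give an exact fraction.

Work in coordinates with V = (0, 0), Z = (1, 0), Y = (0, 1).
1. U lies on line YZ with YU:UZ = 4:3 ⇒ U = (4/7, 3/7)
2. B is the midpoint of ZU ⇒ B = (11/14, 3/14)
3. C lies on line YU with YC:CU = 2:(-1) ⇒ C = (8/7, -1/7)
4. G is the midpoint of ZV ⇒ G = (1/2, 0)
5. J is the centroid of triangle CGY ⇒ J = (23/42, 2/7)
2·[JYZ] = -1/6, 2·[VBU] = 3/14
[JYZ]:[VBU] = -1/6:3/14 = -7/9

[JYZ]:[VBU] = -7/9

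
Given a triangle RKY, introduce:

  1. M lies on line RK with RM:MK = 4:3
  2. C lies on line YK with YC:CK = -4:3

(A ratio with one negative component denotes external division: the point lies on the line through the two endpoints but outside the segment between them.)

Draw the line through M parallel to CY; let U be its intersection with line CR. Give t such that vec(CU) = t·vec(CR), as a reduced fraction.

t = 3/7

Set R = (0, 0), K = (1, 0), Y = (0, 1); any affine frame gives the same invariant.
1. M lies on line RK with RM:MK = 4:3 ⇒ M = (4/7, 0)
2. C lies on line YK with YC:CK = -4:3 ⇒ C = (4, -3)
through M parallel to CY: direction (-4, 4); meets CR at U = (16/7, -12/7)
U = C + t·(R−C) with t = 3/7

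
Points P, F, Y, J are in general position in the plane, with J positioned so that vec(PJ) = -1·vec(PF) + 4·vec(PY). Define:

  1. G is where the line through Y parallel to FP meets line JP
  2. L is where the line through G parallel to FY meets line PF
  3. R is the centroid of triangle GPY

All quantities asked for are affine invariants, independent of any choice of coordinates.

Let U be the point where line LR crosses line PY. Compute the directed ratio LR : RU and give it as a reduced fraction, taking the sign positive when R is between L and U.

Choose coordinates P = (0, 0), F = (1, 0), Y = (0, 1), J = (-1, 4).
1. G is where the line through Y parallel to FP meets line JP ⇒ G = (-1/4, 1)
2. L is where the line through G parallel to FY meets line PF ⇒ L = (3/4, 0)
3. R is the centroid of triangle GPY ⇒ R = (-1/12, 2/3)
line LR meets PY at U = (0, 3/5)
R = L + t·(U−L) with t = 10/9, so LR:RU = 10/9:-1/9

LR:RU = -10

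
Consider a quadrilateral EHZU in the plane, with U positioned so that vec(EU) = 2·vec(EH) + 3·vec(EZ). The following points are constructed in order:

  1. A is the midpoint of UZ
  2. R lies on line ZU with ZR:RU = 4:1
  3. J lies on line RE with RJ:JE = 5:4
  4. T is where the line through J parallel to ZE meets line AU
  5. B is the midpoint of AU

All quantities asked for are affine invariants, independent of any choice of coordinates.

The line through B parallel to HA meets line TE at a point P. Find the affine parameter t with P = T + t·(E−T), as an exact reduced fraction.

t = -71/64

Set E = (0, 0), H = (1, 0), Z = (0, 1), U = (2, 3); any affine frame gives the same invariant.
1. A is the midpoint of UZ ⇒ A = (1, 2)
2. R lies on line ZU with ZR:RU = 4:1 ⇒ R = (8/5, 13/5)
3. J lies on line RE with RJ:JE = 5:4 ⇒ J = (32/45, 52/45)
4. T is where the line through J parallel to ZE meets line AU ⇒ T = (32/45, 77/45)
5. B is the midpoint of AU ⇒ B = (3/2, 5/2)
through B parallel to HA: direction (0, 2); meets TE at P = (3/2, 231/64)
P = T + t·(E−T) with t = -71/64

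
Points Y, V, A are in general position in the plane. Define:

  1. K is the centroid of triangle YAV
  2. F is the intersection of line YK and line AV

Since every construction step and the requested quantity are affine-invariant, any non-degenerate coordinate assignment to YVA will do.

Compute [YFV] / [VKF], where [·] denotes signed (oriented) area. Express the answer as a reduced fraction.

Choose coordinates Y = (0, 0), V = (1, 0), A = (0, 1).
1. K is the centroid of triangle YAV ⇒ K = (1/3, 1/3)
2. F is the intersection of line YK and line AV ⇒ F = (1/2, 1/2)
2·[YFV] = -1/2, 2·[VKF] = -1/6
[YFV]:[VKF] = -1/2:-1/6 = 3

[YFV]:[VKF] = 3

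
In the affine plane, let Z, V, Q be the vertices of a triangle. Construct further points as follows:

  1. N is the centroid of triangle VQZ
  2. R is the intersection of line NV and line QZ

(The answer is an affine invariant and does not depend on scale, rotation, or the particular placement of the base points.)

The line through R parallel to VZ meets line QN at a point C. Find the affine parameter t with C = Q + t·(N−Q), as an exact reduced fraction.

Set Z = (0, 0), V = (1, 0), Q = (0, 1); any affine frame gives the same invariant.
1. N is the centroid of triangle VQZ ⇒ N = (1/3, 1/3)
2. R is the intersection of line NV and line QZ ⇒ R = (0, 1/2)
through R parallel to VZ: direction (-1, 0); meets QN at C = (1/4, 1/2)
C = Q + t·(N−Q) with t = 3/4

t = 3/4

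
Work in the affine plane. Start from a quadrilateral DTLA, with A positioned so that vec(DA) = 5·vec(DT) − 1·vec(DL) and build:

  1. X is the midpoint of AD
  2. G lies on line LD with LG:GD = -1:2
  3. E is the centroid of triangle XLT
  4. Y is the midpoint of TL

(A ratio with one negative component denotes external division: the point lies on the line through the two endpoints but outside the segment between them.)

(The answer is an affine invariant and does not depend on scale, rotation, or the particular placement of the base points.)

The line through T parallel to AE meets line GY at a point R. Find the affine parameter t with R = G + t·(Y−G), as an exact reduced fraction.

Choose coordinates D = (0, 0), T = (1, 0), L = (0, 1), A = (5, -1).
1. X is the midpoint of AD ⇒ X = (5/2, -1/2)
2. G lies on line LD with LG:GD = -1:2 ⇒ G = (0, 2)
3. E is the centroid of triangle XLT ⇒ E = (7/6, 1/6)
4. Y is the midpoint of TL ⇒ Y = (1/2, 1/2)
through T parallel to AE: direction (-23/6, 7/6); meets GY at R = (39/62, 7/62)
R = G + t·(Y−G) with t = 39/31

t = 39/31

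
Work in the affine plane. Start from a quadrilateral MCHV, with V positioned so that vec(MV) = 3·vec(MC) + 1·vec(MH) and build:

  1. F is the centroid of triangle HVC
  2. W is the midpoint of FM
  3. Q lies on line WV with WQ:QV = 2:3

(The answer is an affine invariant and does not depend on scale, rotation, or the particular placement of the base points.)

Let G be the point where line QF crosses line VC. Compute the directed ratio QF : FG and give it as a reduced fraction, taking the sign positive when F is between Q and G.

Assign M = (0, 0), C = (1, 0), H = (0, 1), V = (3, 1) — the answer is frame-independent, so this choice is without loss of generality.
1. F is the centroid of triangle HVC ⇒ F = (4/3, 2/3)
2. W is the midpoint of FM ⇒ W = (2/3, 1/3)
3. Q lies on line WV with WQ:QV = 2:3 ⇒ Q = (8/5, 3/5)
line QF meets VC at G = (2, 1/2)
F = Q + t·(G−Q) with t = -2/3, so QF:FG = -2/3:5/3

QF:FG = -2/5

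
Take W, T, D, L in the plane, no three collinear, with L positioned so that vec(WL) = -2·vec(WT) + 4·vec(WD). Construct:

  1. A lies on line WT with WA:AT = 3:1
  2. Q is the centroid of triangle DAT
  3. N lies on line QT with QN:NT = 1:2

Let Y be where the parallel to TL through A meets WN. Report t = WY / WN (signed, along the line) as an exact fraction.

t = 27/32

Assign W = (0, 0), T = (1, 0), D = (0, 1), L = (-2, 4) — the answer is frame-independent, so this choice is without loss of generality.
1. A lies on line WT with WA:AT = 3:1 ⇒ A = (3/4, 0)
2. Q is the centroid of triangle DAT ⇒ Q = (7/12, 1/3)
3. N lies on line QT with QN:NT = 1:2 ⇒ N = (13/18, 2/9)
through A parallel to TL: direction (-3, 4); meets WN at Y = (39/64, 3/16)
Y = W + t·(N−W) with t = 27/32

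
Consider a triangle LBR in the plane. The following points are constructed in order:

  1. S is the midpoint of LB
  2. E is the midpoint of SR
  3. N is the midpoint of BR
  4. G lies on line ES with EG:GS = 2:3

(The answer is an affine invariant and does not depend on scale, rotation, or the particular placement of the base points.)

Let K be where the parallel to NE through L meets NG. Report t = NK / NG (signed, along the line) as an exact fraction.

t = 5/2

Choose coordinates L = (0, 0), B = (1, 0), R = (0, 1).
1. S is the midpoint of LB ⇒ S = (1/2, 0)
2. E is the midpoint of SR ⇒ E = (1/4, 1/2)
3. N is the midpoint of BR ⇒ N = (1/2, 1/2)
4. G lies on line ES with EG:GS = 2:3 ⇒ G = (7/20, 3/10)
through L parallel to NE: direction (-1/4, 0); meets NG at K = (1/8, 0)
K = N + t·(G−N) with t = 5/2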